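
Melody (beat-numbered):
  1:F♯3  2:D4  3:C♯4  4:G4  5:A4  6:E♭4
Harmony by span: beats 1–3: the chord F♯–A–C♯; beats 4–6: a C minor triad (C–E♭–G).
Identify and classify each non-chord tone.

The harmony at that moment is F♯ minor triad (F♯, A, C♯); D4 is not a chord tone.
It is approached by leap up from F♯3 and left by step down to C♯4.
Leap in, step out — an appoggiatura.
The harmony at that moment is C minor triad (C, E♭, G); A4 is not a chord tone.
It is approached by step up from G4 and left by leap down to E♭4.
Step in, leap out — an escape tone.

D4 (beat 2) — appoggiatura; A4 (beat 5) — escape tone.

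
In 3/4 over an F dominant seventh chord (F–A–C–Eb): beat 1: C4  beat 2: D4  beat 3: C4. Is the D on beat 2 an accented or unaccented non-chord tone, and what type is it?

Unaccented neighbor tone.

The harmony at that moment is F dominant seventh chord (F, A, C, Eb); D4 is not a chord tone.
It is approached by step up from C4 and left by step down to C4.
Step away and step back to the same note — a neighbor tone (upper neighbor).
It falls on a weak beat, so it is unaccented.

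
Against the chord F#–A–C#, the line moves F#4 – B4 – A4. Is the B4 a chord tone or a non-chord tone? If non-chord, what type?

Non-chord tone — an appoggiatura.

The harmony at that moment is F# minor triad (F#, A, C#); B4 is not a chord tone.
It is approached by leap up from F#4 and left by step down to A4.
Leap in, step out — an appoggiatura.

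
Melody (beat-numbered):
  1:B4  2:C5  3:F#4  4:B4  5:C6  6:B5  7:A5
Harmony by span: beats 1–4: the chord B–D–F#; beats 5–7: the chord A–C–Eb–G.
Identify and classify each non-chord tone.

C5 (beat 2) — escape tone; B5 (beat 6) — passing tone.

The harmony at that moment is B minor triad (B, D, F#); C5 is not a chord tone.
It is approached by step up from B4 and left by leap down to F#4.
Step in, leap out — an escape tone.
The harmony at that moment is A half-diminished seventh chord (A, C, Eb, G); B5 is not a chord tone.
It is approached by step down from C6 and left by step down to A5.
Step in, step out in the same direction — a passing tone.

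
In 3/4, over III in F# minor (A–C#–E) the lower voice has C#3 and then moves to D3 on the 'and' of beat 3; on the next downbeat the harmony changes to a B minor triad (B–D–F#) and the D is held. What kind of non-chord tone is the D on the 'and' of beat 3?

Anticipation.

The harmony at that moment is A major triad (A, C#, E); D3 is not a chord tone.
It is approached by step up from C#3 and then sustained as the same pitch into the next harmony.
Arriving early and becoming a chord tone when the harmony changes — an anticipation.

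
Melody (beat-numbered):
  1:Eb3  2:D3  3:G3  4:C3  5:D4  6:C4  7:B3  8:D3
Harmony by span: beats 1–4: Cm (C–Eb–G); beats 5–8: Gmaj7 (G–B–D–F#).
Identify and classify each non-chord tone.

The harmony at that moment is C minor triad (C, Eb, G); D3 is not a chord tone.
It is approached by step down from Eb3 and left by leap up to G3.
Step in, leap out — an escape tone.
The harmony at that moment is G major seventh chord (G, B, D, F#); C4 is not a chord tone.
It is approached by step down from D4 and left by step down to B3.
Step in, step out in the same direction — a passing tone.

D3 (beat 2) — escape tone; C4 (beat 6) — passing tone.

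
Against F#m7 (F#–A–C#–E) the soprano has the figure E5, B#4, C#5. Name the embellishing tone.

The harmony at that moment is F# minor seventh chord (F#, A, C#, E); B#4 is not a chord tone.
It is approached by leap down from E5 and left by step up to C#5.
Leap in, step out — an appoggiatura.

B#4 is an appoggiatura.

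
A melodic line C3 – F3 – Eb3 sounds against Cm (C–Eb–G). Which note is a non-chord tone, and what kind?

The harmony at that moment is C minor triad (C, Eb, G); F3 is not a chord tone.
It is approached by leap up from C3 and left by step down to Eb3.
Leap in, step out — an appoggiatura.

F3 is an appoggiatura.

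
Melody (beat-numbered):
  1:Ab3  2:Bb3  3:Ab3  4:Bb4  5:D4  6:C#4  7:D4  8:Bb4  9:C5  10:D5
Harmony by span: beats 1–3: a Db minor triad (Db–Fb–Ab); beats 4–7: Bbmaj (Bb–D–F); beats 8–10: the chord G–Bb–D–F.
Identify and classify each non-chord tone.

The harmony at that moment is Db minor triad (Db, Fb, Ab); Bb3 is not a chord tone.
It is approached by step up from Ab3 and left by step down to Ab3.
Step away and step back to the same note — a neighbor tone (upper neighbor).
The harmony at that moment is Bb major triad (Bb, D, F); C#4 is not a chord tone.
It is approached by step down from D4 and left by step up to D4.
Step away and step back to the same note — a neighbor tone (lower neighbor).
The harmony at that moment is G minor seventh chord (G, Bb, D, F); C5 is not a chord tone.
It is approached by step up from Bb4 and left by step up to D5.
Step in, step out in the same direction — a passing tone.

Bb3 (beat 2) — neighbor tone; C#4 (beat 6) — neighbor tone; C5 (beat 9) — passing tone.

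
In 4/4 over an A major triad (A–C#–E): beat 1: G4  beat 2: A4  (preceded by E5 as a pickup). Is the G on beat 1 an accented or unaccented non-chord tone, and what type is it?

The harmony at that moment is A major triad (A, C#, E); G4 is not a chord tone.
It is approached by leap down from E5 and left by step up to A4.
Leap in, step out — an appoggiatura.
It falls on the downbeat, so it is accented.

Accented appoggiatura.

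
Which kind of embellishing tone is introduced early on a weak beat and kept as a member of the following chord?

Approach: ahead of the chord change (typically by step), so it is dissonant against the current harmony. Departure: none — the same pitch is restated or held and is a chord tone of the new harmony.
Dissonant first, consonant once the harmony catches up: the note simply arrives early — an anticipation. (The reverse timing, consonant first and dissonant after the change, would be a suspension or retardation.)

Anticipation.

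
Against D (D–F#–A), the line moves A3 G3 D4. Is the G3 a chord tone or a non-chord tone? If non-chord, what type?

Non-chord tone — an escape tone.

The harmony at that moment is D major triad (D, F#, A); G3 is not a chord tone.
It is approached by step down from A3 and left by leap up to D4.
Step in, leap out — an escape tone.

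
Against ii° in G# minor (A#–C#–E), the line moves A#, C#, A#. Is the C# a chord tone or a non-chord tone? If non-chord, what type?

A# diminished triad contains A#, C#, E; C# is the third, so it is a chord tone.

Chord tone (the third of A# diminished triad).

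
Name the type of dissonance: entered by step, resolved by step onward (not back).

Approach: by step. Departure: by step, continuing in the same direction.
Stepwise on both sides with no change of direction means the note fills in the space between two different chord tones — a passing tone. (Had it turned back to its starting note it would be a neighbor tone instead.)

Passing tone.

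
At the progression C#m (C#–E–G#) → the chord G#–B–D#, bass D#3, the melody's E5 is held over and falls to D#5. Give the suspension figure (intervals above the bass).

At the second chord the bass is D#3. The suspended E5 lies a ninth above the bass; after resolving down by step to D#5, the interval above the bass becomes an octave.
Suspension figures are named by those two intervals: 9–8.

9–8 suspension.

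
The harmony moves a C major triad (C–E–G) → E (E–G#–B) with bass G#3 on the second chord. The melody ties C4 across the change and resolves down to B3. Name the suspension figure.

4–3 suspension.

At the second chord the bass is G#3. The suspended C4 lies a fourth above the bass; after resolving down by step to B3, the interval above the bass becomes a third.
Suspension figures are named by those two intervals: 4–3.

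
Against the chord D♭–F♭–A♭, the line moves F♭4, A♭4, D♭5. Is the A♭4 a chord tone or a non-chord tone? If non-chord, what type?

Db minor triad contains D♭, F♭, A♭; A♭ is the fifth, so it is a chord tone.

Chord tone (the fifth of Db minor triad).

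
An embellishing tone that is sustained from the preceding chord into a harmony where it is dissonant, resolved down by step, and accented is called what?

Approach: by preparation — the pitch is first a chord tone, then held (tied or repeated) while the harmony changes under it. Departure: down by step. Metric position: strong.
A prepared dissonance that resolves downward by step — a suspension. (The same figure resolving upward would be a retardation.)

Suspension.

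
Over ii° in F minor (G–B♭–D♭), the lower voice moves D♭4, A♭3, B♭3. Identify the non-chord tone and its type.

A♭3 is an appoggiatura.

The harmony at that moment is G diminished triad (G, B♭, D♭); A♭3 is not a chord tone.
It is approached by leap down from D♭4 and left by step up to B♭3.
Leap in, step out — an appoggiatura.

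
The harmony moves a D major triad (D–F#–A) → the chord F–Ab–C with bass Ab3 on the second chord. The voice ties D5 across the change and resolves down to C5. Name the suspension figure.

4–3 suspension.

At the second chord the bass is Ab3. The suspended D5 lies a fourth above the bass; after resolving down by step to C5, the interval above the bass becomes a third.
Suspension figures are named by those two intervals: 4–3.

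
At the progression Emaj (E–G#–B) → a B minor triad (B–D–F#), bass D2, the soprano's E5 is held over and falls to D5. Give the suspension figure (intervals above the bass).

At the second chord the bass is D2. The suspended E5 lies a ninth above the bass; after resolving down by step to D5, the interval above the bass becomes an octave.
Suspension figures are named by those two intervals: 9–8.

9–8 suspension.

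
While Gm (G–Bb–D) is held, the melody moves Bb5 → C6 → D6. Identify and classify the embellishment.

C6 is a passing tone.

The harmony at that moment is G minor triad (G, Bb, D); C6 is not a chord tone.
It is approached by step up from Bb5 and left by step up to D6.
Step in, step out in the same direction — a passing tone.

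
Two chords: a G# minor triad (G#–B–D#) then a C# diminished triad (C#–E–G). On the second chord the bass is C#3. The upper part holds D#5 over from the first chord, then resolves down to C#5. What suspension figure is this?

9–8 suspension.

At the second chord the bass is C#3. The suspended D#5 lies a ninth above the bass; after resolving down by step to C#5, the interval above the bass becomes an octave.
Suspension figures are named by those two intervals: 9–8.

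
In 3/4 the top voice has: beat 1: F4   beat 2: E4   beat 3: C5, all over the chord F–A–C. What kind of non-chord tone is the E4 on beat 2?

Escape tone.

The harmony at that moment is F major triad (F, A, C); E4 is not a chord tone.
It is approached by step down from F4 and left by leap up to C5.
Step in, leap out, on a weak beat — an escape tone.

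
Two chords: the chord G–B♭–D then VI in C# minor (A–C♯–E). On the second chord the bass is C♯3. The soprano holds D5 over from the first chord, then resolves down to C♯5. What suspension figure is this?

At the second chord the bass is C♯3. The suspended D5 lies a ninth above the bass; after resolving down by step to C♯5, the interval above the bass becomes an octave.
Suspension figures are named by those two intervals: 9–8.

9–8 suspension.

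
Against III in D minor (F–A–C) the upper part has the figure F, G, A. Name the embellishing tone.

G is a passing tone.

The harmony at that moment is F major triad (F, A, C); G is not a chord tone.
It is approached by step up from F and left by step up to A.
Step in, step out in the same direction — a passing tone.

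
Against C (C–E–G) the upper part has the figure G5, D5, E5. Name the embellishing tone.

The harmony at that moment is C major triad (C, E, G); D5 is not a chord tone.
It is approached by leap down from G5 and left by step up to E5.
Leap in, step out — an appoggiatura.

D5 is an appoggiatura.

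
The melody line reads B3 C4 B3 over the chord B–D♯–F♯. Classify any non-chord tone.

The harmony at that moment is B major triad (B, D♯, F♯); C4 is not a chord tone.
It is approached by step up from B3 and left by step down to B3.
Step away and step back to the same note — a neighbor tone (upper neighbor).

C4 is a neighbor tone.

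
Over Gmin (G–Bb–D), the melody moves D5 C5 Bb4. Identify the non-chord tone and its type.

C5 is a passing tone.

The harmony at that moment is G minor triad (G, Bb, D); C5 is not a chord tone.
It is approached by step down from D5 and left by step down to Bb4.
Step in, step out in the same direction — a passing tone.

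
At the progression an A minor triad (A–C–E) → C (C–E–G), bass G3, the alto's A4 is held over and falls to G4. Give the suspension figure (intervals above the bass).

9–8 suspension.

At the second chord the bass is G3. The suspended A4 lies a ninth above the bass; after resolving down by step to G4, the interval above the bass becomes an octave.
Suspension figures are named by those two intervals: 9–8.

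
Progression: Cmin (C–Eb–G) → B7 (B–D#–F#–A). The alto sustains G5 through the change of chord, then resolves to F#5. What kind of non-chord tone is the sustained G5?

G5 is a suspension.

The harmony at that moment is B dominant seventh chord (B, D#, F#, A); G5 is not a chord tone.
It is held over (the same pitch as the preceding G5) and left by step down to F#5.
Held over from the previous chord and resolving down by step — a suspension.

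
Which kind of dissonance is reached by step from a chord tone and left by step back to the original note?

Neighbor tone.

Approach: by step. Departure: by step in the opposite direction, back to the starting pitch.
Stepwise on both sides but reversing to return to the same chord tone — a neighbor tone. (Had it continued onward in the same direction it would be a passing tone instead.)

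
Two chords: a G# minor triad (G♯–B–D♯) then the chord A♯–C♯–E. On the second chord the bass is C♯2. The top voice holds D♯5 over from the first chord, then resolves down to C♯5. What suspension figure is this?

9–8 suspension.

At the second chord the bass is C♯2. The suspended D♯5 lies a ninth above the bass; after resolving down by step to C♯5, the interval above the bass becomes an octave.
Suspension figures are named by those two intervals: 9–8.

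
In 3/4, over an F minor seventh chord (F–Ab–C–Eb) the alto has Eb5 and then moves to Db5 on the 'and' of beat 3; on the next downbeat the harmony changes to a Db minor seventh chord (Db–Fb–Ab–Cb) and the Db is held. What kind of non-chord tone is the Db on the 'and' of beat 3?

Anticipation.

The harmony at that moment is F minor seventh chord (F, Ab, C, Eb); Db5 is not a chord tone.
It is approached by step down from Eb5 and then sustained as the same pitch into the next harmony.
Arriving early and becoming a chord tone when the harmony changes — an anticipation.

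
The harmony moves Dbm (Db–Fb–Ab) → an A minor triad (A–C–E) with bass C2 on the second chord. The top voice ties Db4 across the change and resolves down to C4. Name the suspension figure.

At the second chord the bass is C2. The suspended Db4 lies a ninth above the bass; after resolving down by step to C4, the interval above the bass becomes an octave.
Suspension figures are named by those two intervals: 9–8.

9–8 suspension.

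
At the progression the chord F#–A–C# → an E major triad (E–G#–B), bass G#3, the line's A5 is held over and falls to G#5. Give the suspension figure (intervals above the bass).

At the second chord the bass is G#3. The suspended A5 lies a ninth above the bass; after resolving down by step to G#5, the interval above the bass becomes an octave.
Suspension figures are named by those two intervals: 9–8.

9–8 suspension.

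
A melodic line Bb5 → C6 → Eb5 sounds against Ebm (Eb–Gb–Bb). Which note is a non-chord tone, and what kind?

The harmony at that moment is Eb minor triad (Eb, Gb, Bb); C6 is not a chord tone.
It is approached by step up from Bb5 and left by leap down to Eb5.
Step in, leap out — an escape tone.

C6 is an escape tone.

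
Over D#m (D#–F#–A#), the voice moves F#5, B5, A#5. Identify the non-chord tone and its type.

The harmony at that moment is D# minor triad (D#, F#, A#); B5 is not a chord tone.
It is approached by leap up from F#5 and left by step down to A#5.
Leap in, step out — an appoggiatura.

B5 is an appoggiatura.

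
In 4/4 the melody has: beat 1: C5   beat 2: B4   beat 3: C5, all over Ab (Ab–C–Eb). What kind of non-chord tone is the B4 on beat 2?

The harmony at that moment is Ab major triad (Ab, C, Eb); B4 is not a chord tone.
It is approached by step down from C5 and left by step up to C5.
Step away and step back to the same note — a neighbor tone (lower neighbor).

Lower neighbor tone.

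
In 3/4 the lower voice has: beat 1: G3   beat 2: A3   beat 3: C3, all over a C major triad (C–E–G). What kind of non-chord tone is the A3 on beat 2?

The harmony at that moment is C major triad (C, E, G); A3 is not a chord tone.
It is approached by step up from G3 and left by leap down to C3.
Step in, leap out, on a weak beat — an escape tone.

Escape tone.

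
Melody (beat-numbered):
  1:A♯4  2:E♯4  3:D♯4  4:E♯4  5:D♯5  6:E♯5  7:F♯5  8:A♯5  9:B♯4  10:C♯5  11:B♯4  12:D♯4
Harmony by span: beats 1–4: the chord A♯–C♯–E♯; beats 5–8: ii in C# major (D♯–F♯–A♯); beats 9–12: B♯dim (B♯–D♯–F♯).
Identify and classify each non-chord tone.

D♯4 (beat 3) — neighbor tone; E♯5 (beat 6) — passing tone; C♯5 (beat 10) — neighbor tone.

The harmony at that moment is A♯ minor triad (A♯, C♯, E♯); D♯4 is not a chord tone.
It is approached by step down from E♯4 and left by step up to E♯4.
Step away and step back to the same note — a neighbor tone (lower neighbor).
The harmony at that moment is D♯ minor triad (D♯, F♯, A♯); E♯5 is not a chord tone.
It is approached by step up from D♯5 and left by step up to F♯5.
Step in, step out in the same direction — a passing tone.
The harmony at that moment is B♯ diminished triad (B♯, D♯, F♯); C♯5 is not a chord tone.
It is approached by step up from B♯4 and left by step down to B♯4.
Step away and step back to the same note — a neighbor tone (upper neighbor).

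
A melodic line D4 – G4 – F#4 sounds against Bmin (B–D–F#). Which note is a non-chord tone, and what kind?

G4 is an appoggiatura.

The harmony at that moment is B minor triad (B, D, F#); G4 is not a chord tone.
It is approached by leap up from D4 and left by step down to F#4.
Leap in, step out — an appoggiatura.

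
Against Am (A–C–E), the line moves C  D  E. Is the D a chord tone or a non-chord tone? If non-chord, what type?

The harmony at that moment is A minor triad (A, C, E); D is not a chord tone.
It is approached by step up from C and left by step up to E.
Step in, step out in the same direction — a passing tone.

Non-chord tone — a passing tone.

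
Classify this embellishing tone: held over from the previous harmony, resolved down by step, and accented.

Suspension.

Approach: by preparation — the pitch is first a chord tone, then held (tied or repeated) while the harmony changes under it. Departure: down by step. Metric position: strong.
A prepared dissonance that resolves downward by step — a suspension. (The same figure resolving upward would be a retardation.)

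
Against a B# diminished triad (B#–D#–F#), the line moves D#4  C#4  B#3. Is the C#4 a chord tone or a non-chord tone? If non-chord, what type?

Non-chord tone — a passing tone.

The harmony at that moment is B# diminished triad (B#, D#, F#); C#4 is not a chord tone.
It is approached by step down from D#4 and left by step down to B#3.
Step in, step out in the same direction — a passing tone.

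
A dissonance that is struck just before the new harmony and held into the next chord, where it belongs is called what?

Approach: ahead of the chord change (typically by step), so it is dissonant against the current harmony. Departure: none — the same pitch is restated or held and is a chord tone of the new harmony.
Dissonant first, consonant once the harmony catches up: the note simply arrives early — an anticipation. (The reverse timing, consonant first and dissonant after the change, would be a suspension or retardation.)

Anticipation.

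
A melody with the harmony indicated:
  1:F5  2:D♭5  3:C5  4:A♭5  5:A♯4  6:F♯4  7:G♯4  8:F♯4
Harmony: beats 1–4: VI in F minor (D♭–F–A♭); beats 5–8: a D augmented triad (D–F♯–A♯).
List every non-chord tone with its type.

C5 (beat 3) — escape tone; G♯4 (beat 7) — neighbor tone.

The harmony at that moment is D♭ major triad (D♭, F, A♭); C5 is not a chord tone.
It is approached by step down from D♭5 and left by leap up to A♭5.
Step in, leap out — an escape tone.
The harmony at that moment is D augmented triad (D, F♯, A♯); G♯4 is not a chord tone.
It is approached by step up from F♯4 and left by step down to F♯4.
Step away and step back to the same note — a neighbor tone (upper neighbor).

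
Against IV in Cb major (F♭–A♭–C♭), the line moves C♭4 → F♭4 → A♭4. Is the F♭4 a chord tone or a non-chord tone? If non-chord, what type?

Chord tone (the root of Fb major triad).

Fb major triad contains F♭, A♭, C♭; F♭ is the root, so it is a chord tone.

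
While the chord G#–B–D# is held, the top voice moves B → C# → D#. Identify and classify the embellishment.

The harmony at that moment is G# minor triad (G#, B, D#); C# is not a chord tone.
It is approached by step up from B and left by step up to D#.
Step in, step out in the same direction — a passing tone.

C# is a passing tone.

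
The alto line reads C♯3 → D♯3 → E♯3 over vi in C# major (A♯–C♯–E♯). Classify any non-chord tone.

The harmony at that moment is A♯ minor triad (A♯, C♯, E♯); D♯3 is not a chord tone.
It is approached by step up from C♯3 and left by step up to E♯3.
Step in, step out in the same direction — a passing tone.

D♯3 is a passing tone.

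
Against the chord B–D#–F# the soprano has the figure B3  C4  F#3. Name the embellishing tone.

C4 is an escape tone.

The harmony at that moment is B major triad (B, D#, F#); C4 is not a chord tone.
It is approached by step up from B3 and left by leap down to F#3.
Step in, leap out — an escape tone.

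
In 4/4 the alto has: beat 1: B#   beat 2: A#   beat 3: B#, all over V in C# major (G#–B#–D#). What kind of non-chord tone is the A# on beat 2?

Lower neighbor tone.

The harmony at that moment is G# major triad (G#, B#, D#); A# is not a chord tone.
It is approached by step down from B# and left by step up to B#.
Step away and step back to the same note — a neighbor tone (lower neighbor).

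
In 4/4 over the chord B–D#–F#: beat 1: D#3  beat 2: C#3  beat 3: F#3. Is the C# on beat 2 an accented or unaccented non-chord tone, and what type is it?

The harmony at that moment is B major triad (B, D#, F#); C#3 is not a chord tone.
It is approached by step down from D#3 and left by leap up to F#3.
Step in, leap out — an escape tone.
It falls on a weak beat, so it is unaccented.

Unaccented escape tone.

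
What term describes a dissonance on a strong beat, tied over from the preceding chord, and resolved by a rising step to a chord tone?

Retardation.

Approach: by preparation — the pitch is first a chord tone, then held (tied or repeated) while the harmony changes under it. Departure: up by step. Metric position: strong.
A prepared dissonance that resolves upward by step — a retardation. (The same figure resolving downward would be a suspension.)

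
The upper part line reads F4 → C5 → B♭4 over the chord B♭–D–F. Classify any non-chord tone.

C5 is an appoggiatura.

The harmony at that moment is B♭ major triad (B♭, D, F); C5 is not a chord tone.
It is approached by leap up from F4 and left by step down to B♭4.
Leap in, step out — an appoggiatura.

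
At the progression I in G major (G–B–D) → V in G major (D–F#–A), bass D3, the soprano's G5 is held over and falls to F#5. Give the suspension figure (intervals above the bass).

At the second chord the bass is D3. The suspended G5 lies a fourth above the bass; after resolving down by step to F#5, the interval above the bass becomes a third.
Suspension figures are named by those two intervals: 4–3.

4–3 suspension.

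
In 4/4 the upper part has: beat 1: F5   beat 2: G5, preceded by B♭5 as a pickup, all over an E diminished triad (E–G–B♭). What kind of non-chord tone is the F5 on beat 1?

The harmony at that moment is E diminished triad (E, G, B♭); F5 is not a chord tone.
It is approached by leap down from B♭5 and left by step up to G5.
Leap in, step out, metrically accented — an appoggiatura.

Appoggiatura.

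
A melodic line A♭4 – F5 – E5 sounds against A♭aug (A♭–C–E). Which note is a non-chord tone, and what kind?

The harmony at that moment is A♭ augmented triad (A♭, C, E); F5 is not a chord tone.
It is approached by leap up from A♭4 and left by step down to E5.
Leap in, step out — an appoggiatura.

F5 is an appoggiatura.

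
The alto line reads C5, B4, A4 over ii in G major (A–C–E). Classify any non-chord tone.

The harmony at that moment is A minor triad (A, C, E); B4 is not a chord tone.
It is approached by step down from C5 and left by step down to A4.
Step in, step out in the same direction — a passing tone.

B4 is a passing tone.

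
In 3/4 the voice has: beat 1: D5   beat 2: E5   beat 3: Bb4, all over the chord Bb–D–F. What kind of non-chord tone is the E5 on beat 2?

Escape tone.

The harmony at that moment is Bb major triad (Bb, D, F); E5 is not a chord tone.
It is approached by step up from D5 and left by leap down to Bb4.
Step in, leap out, on a weak beat — an escape tone.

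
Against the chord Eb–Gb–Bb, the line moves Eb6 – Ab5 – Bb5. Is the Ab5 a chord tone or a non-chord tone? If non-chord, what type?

Non-chord tone — an appoggiatura.

The harmony at that moment is Eb minor triad (Eb, Gb, Bb); Ab5 is not a chord tone.
It is approached by leap down from Eb6 and left by step up to Bb5.
Leap in, step out — an appoggiatura.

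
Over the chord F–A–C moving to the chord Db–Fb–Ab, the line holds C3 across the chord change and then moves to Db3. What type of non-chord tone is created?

The harmony at that moment is Db minor triad (Db, Fb, Ab); C3 is not a chord tone.
It is held over (the same pitch as the preceding C3) and left by step up to Db3.
Held over from the previous chord and resolving up by step — a retardation.

C3 is a retardation.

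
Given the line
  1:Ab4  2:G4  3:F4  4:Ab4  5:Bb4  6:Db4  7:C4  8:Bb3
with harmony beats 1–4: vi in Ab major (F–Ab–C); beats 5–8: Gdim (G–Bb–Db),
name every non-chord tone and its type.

The harmony at that moment is F minor triad (F, Ab, C); G4 is not a chord tone.
It is approached by step down from Ab4 and left by step down to F4.
Step in, step out in the same direction — a passing tone.
The harmony at that moment is G diminished triad (G, Bb, Db); C4 is not a chord tone.
It is approached by step down from Db4 and left by step down to Bb3.
Step in, step out in the same direction — a passing tone.

G4 (beat 2) — passing tone; C4 (beat 7) — passing tone.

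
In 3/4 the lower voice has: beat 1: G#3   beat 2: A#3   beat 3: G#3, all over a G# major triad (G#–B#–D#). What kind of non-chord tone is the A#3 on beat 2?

The harmony at that moment is G# major triad (G#, B#, D#); A#3 is not a chord tone.
It is approached by step up from G#3 and left by step down to G#3.
Step away and step back to the same note — a neighbor tone (upper neighbor).

Upper neighbor tone.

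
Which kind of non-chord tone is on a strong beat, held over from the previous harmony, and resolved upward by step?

Retardation.

Approach: by preparation — the pitch is first a chord tone, then held (tied or repeated) while the harmony changes under it. Departure: up by step. Metric position: strong.
A prepared dissonance that resolves upward by step — a retardation. (The same figure resolving downward would be a suspension.)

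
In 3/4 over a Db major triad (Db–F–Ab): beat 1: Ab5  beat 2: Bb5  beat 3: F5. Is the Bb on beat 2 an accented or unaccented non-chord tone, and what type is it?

The harmony at that moment is Db major triad (Db, F, Ab); Bb5 is not a chord tone.
It is approached by step up from Ab5 and left by leap down to F5.
Step in, leap out — an escape tone.
It falls on a weak beat, so it is unaccented.

Unaccented escape tone.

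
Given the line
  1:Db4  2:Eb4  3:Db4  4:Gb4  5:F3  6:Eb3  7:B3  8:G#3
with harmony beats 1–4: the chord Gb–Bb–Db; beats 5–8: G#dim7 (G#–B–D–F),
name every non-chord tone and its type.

Eb4 (beat 2) — neighbor tone; Eb3 (beat 6) — escape tone.

The harmony at that moment is Gb major triad (Gb, Bb, Db); Eb4 is not a chord tone.
It is approached by step up from Db4 and left by step down to Db4.
Step away and step back to the same note — a neighbor tone (upper neighbor).
The harmony at that moment is G# diminished seventh chord (G#, B, D, F); Eb3 is not a chord tone.
It is approached by step down from F3 and left by leap up to B3.
Step in, leap out — an escape tone.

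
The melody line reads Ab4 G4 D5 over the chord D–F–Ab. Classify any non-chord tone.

The harmony at that moment is D diminished triad (D, F, Ab); G4 is not a chord tone.
It is approached by step down from Ab4 and left by leap up to D5.
Step in, leap out — an escape tone.

G4 is an escape tone.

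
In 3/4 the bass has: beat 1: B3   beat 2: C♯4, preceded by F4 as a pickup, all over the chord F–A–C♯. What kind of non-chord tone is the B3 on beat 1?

The harmony at that moment is F augmented triad (F, A, C♯); B3 is not a chord tone.
It is approached by leap down from F4 and left by step up to C♯4.
Leap in, step out, metrically accented — an appoggiatura.

Appoggiatura.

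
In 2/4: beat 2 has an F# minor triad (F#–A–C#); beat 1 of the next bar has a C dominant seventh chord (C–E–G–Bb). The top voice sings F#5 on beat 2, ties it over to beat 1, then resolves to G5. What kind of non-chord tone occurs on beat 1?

The harmony at that moment is C dominant seventh chord (C, E, G, Bb); F#5 is not a chord tone.
It is held over (the same pitch as the preceding F#5) and left by step up to G5.
Held over from the previous chord and resolving up by step — a retardation.

Retardation.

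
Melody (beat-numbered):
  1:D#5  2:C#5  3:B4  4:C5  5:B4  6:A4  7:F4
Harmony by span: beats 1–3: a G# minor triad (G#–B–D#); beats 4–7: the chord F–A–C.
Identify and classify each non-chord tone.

C#5 (beat 2) — passing tone; B4 (beat 5) — passing tone.

The harmony at that moment is G# minor triad (G#, B, D#); C#5 is not a chord tone.
It is approached by step down from D#5 and left by step down to B4.
Step in, step out in the same direction — a passing tone.
The harmony at that moment is F major triad (F, A, C); B4 is not a chord tone.
It is approached by step down from C5 and left by step down to A4.
Step in, step out in the same direction — a passing tone.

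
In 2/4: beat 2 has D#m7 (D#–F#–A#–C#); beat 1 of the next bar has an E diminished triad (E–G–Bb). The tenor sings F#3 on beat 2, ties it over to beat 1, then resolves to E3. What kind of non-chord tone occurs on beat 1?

The harmony at that moment is E diminished triad (E, G, Bb); F#3 is not a chord tone.
It is held over (the same pitch as the preceding F#3) and left by step down to E3.
Held over from the previous chord and resolving down by step — a suspension.

Suspension.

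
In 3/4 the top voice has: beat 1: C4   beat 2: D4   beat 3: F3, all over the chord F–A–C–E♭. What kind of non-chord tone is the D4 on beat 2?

Escape tone.

The harmony at that moment is F dominant seventh chord (F, A, C, E♭); D4 is not a chord tone.
It is approached by step up from C4 and left by leap down to F3.
Step in, leap out, on a weak beat — an escape tone.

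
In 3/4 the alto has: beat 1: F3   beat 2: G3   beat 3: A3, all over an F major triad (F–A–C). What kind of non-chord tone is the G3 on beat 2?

Passing tone.

The harmony at that moment is F major triad (F, A, C); G3 is not a chord tone.
It is approached by step up from F3 and left by step up to A3.
Step in, step out in the same direction — a passing tone.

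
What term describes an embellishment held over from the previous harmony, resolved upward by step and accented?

Retardation.

Approach: by preparation — the pitch is first a chord tone, then held (tied or repeated) while the harmony changes under it. Departure: up by step. Metric position: strong.
A prepared dissonance that resolves upward by step — a retardation. (The same figure resolving downward would be a suspension.)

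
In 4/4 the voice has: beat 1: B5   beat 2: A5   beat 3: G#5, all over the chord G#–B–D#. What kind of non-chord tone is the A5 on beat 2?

The harmony at that moment is G# minor triad (G#, B, D#); A5 is not a chord tone.
It is approached by step down from B5 and left by step down to G#5.
Step in, step out in the same direction — a passing tone.

Passing tone.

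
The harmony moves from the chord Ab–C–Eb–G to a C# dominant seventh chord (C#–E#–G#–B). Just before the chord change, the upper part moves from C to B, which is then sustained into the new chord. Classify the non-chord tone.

B is an anticipation.

The harmony at that moment is Ab major seventh chord (Ab, C, Eb, G); B is not a chord tone.
It is approached by step down from C and then sustained as the same pitch into the next harmony.
Arriving early and becoming a chord tone when the harmony changes — an anticipation.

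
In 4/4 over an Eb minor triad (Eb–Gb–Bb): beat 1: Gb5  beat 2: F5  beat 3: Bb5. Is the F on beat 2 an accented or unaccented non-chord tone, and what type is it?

The harmony at that moment is Eb minor triad (Eb, Gb, Bb); F5 is not a chord tone.
It is approached by step down from Gb5 and left by leap up to Bb5.
Step in, leap out — an escape tone.
It falls on a weak beat, so it is unaccented.

Unaccented escape tone.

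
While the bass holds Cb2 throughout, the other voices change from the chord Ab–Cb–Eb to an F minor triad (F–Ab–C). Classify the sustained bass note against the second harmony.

Pedal tone (pedal point).

The harmony at that moment is F minor triad (F, Ab, C); Cb2 is not a chord tone.
It is held over (the same pitch as the preceding Cb2) and then sustained as the same pitch into the next harmony.
Sustained through a change of harmony — a pedal tone.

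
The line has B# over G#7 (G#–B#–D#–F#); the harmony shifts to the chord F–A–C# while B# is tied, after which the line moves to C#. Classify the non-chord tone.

B# is a retardation.

The harmony at that moment is F augmented triad (F, A, C#); B# is not a chord tone.
It is held over (the same pitch as the preceding B#) and left by step up to C#.
Held over from the previous chord and resolving up by step — a retardation.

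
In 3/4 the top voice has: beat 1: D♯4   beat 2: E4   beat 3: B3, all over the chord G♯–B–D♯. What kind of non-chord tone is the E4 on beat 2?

Escape tone.

The harmony at that moment is G♯ minor triad (G♯, B, D♯); E4 is not a chord tone.
It is approached by step up from D♯4 and left by leap down to B3.
Step in, leap out, on a weak beat — an escape tone.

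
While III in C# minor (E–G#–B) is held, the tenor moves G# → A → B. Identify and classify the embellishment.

A is a passing tone.

The harmony at that moment is E major triad (E, G#, B); A is not a chord tone.
It is approached by step up from G# and left by step up to B.
Step in, step out in the same direction — a passing tone.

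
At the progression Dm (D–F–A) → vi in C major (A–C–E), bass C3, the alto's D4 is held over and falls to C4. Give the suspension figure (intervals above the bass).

At the second chord the bass is C3. The suspended D4 lies a ninth above the bass; after resolving down by step to C4, the interval above the bass becomes an octave.
Suspension figures are named by those two intervals: 9–8.

9–8 suspension.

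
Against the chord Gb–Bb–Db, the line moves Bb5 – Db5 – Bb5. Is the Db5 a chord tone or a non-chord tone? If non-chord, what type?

Chord tone (the fifth of Gb major triad).

Gb major triad contains Gb, Bb, Db; Db is the fifth, so it is a chord tone.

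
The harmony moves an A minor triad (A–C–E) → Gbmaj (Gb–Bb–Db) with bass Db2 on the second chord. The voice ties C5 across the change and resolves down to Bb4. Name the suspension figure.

At the second chord the bass is Db2. The suspended C5 lies a seventh above the bass; after resolving down by step to Bb4, the interval above the bass becomes a sixth.
Suspension figures are named by those two intervals: 7–6.

7–6 suspension.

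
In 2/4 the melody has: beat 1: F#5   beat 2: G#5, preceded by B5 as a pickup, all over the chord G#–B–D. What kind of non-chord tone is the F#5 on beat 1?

The harmony at that moment is G# diminished triad (G#, B, D); F#5 is not a chord tone.
It is approached by leap down from B5 and left by step up to G#5.
Leap in, step out, metrically accented — an appoggiatura.

Appoggiatura.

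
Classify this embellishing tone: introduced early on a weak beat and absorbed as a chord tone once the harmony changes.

Anticipation.

Approach: ahead of the chord change (typically by step), so it is dissonant against the current harmony. Departure: none — the same pitch is restated or held and is a chord tone of the new harmony.
Dissonant first, consonant once the harmony catches up: the note simply arrives early — an anticipation. (The reverse timing, consonant first and dissonant after the change, would be a suspension or retardation.)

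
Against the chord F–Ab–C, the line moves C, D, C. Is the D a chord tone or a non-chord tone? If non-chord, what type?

Non-chord tone — a neighbor tone.

The harmony at that moment is F minor triad (F, Ab, C); D is not a chord tone.
It is approached by step up from C and left by step down to C.
Step away and step back to the same note — a neighbor tone (upper neighbor).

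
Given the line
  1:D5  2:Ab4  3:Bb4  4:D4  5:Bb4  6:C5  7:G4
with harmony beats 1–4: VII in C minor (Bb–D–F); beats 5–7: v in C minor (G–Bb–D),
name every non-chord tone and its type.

The harmony at that moment is Bb major triad (Bb, D, F); Ab4 is not a chord tone.
It is approached by leap down from D5 and left by step up to Bb4.
Leap in, step out — an appoggiatura.
The harmony at that moment is G minor triad (G, Bb, D); C5 is not a chord tone.
It is approached by step up from Bb4 and left by leap down to G4.
Step in, leap out — an escape tone.

Ab4 (beat 2) — appoggiatura; C5 (beat 6) — escape tone.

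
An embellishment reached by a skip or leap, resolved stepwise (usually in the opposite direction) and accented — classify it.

Appoggiatura.

Approach: by leap. Departure: by step. Metric position: strong.
Leap in, step out, in a metrically strong position — an appoggiatura. (It is the mirror image of the escape tone, which steps in and leaps out from a weak position.)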